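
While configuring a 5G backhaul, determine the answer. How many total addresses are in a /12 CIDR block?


Given: CIDR prefix /12
Host bits = 32 - 12 = 20
Total addresses = 2^20 = 1048576

1048576


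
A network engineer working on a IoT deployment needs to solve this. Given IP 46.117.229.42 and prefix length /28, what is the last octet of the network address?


Given: IP = 46.117.229.42, prefix = /28
Subnet mask = 255.255.255.240
Last octet of IP: 42
Last octet of mask: 240
Network last octet = 42 AND 240 = 32

32


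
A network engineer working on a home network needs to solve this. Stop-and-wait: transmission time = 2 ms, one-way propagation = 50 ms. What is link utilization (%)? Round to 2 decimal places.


Given: Ttrans = 2 ms, Tprop = 50 ms
RTT = 2 * Tprop = 2 * 50 = 100 ms
U = Ttrans / (Ttrans + RTT)
U = 2 / (2 + 100)
U = 2 / 102 = 0.019608
U% = 1.96%

1.96


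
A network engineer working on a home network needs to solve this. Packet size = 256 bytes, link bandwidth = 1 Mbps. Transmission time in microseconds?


Given: packet = 256 bytes, bandwidth = 1 Mbps
Packet in bits = 256 * 8 = 2048 bits
Bandwidth = 1 * 10^6 = 1000000 bps
Time = 2048 / 1000000 seconds
Time in us = 2048 * 10^6 / 1000000 = 2048

2048


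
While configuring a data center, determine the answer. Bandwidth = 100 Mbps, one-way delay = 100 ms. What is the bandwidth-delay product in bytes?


Given: bandwidth = 100 Mbps, delay = 100 ms
BDP in bits = 100 * 10^6 * 100 / 1000
BDP in bits = 10000000
BDP in bytes = 10000000 / 8 = 1250000

1250000


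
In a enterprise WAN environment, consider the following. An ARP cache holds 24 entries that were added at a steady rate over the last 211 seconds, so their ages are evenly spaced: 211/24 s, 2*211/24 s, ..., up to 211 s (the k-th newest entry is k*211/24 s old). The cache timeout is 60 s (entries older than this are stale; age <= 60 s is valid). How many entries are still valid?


Ages are k * 211/24 s for k = 1..24 (spacing = 8.7917 s).
Entry k is valid iff k * 211/24 <= 60 iff k <= 24 * 60 / 211 = 6.8246
n_valid = floor(6.8246) = 6
(n_stale = 24 - 6 = 18)

6


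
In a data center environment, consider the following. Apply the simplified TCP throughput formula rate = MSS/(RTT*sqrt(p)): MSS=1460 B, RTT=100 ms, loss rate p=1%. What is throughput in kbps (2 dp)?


Given: MSS = 1460 bytes, RTT = 100 ms, loss = 1%
RTT in seconds = 100 / 1000 = 0.1
Loss rate = 1% = 0.01
sqrt(loss) = sqrt(0.01) = 0.1
Throughput (bytes/s) = 1460 / (0.1 * 0.1) = 146000.0000
Throughput (kbps) = 146000.0000 * 8 / 1000 = 1168.000000 -> 1168.00 kbps (2 dp)

1168.00


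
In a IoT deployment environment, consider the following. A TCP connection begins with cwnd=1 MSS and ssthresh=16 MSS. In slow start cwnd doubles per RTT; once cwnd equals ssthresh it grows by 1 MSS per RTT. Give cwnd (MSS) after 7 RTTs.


RTT 0: cwnd = 1 MSS (initial)
RTT 1: cwnd = 2 MSS (slow start, doubled)
RTT 2: cwnd = 4 MSS (slow start, doubled)
RTT 3: cwnd = 8 MSS (slow start, doubled)
RTT 4: cwnd = 16 MSS (slow start, doubled)
RTT 5: cwnd = 17 MSS (congestion avoidance, +1)
RTT 6: cwnd = 18 MSS (congestion avoidance, +1)
RTT 7: cwnd = 19 MSS (congestion avoidance, +1)

19


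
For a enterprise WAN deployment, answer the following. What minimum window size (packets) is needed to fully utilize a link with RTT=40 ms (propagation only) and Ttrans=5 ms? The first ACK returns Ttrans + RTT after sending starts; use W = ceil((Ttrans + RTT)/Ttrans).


Given: Ttrans = 5 ms, RTT = 40 ms (= 2 * Tprop, Tprop = 20 ms)
Time until first ACK returns = Ttrans + RTT = 5 + 40 = 45 ms
Need W * Ttrans >= Ttrans + RTT  ->  W >= (Ttrans + RTT) / Ttrans
(Ttrans + RTT) / Ttrans = 45 / 5 = 9
W_min = ceil(9) = 9

9


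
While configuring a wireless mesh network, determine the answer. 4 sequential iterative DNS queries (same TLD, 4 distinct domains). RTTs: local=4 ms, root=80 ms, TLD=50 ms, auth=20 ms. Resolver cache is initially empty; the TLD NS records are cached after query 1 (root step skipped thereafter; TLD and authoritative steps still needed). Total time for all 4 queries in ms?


Lookup 1 (cold cache): local + root + TLD + auth = 4 + 80 + 50 + 20 = 154 ms
Lookups 2..4 (TLD NS cached -> skip root; new domain -> still ask TLD and auth): local + TLD + auth = 4 + 50 + 20 = 74 ms each
Remaining 3 lookups: 3 * 74 = 222 ms
Total = 154 + 222 = 376 ms

376


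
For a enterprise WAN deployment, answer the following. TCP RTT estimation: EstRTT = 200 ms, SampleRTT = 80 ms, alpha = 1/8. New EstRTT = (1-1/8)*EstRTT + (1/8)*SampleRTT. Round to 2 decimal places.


Given: EstRTT = 200 ms, SampleRTT = 80 ms, alpha = 1/8
New EstRTT = (1 - alpha) * EstRTT + alpha * SampleRTT
(7/8) * 200 = 175
(1/8) * 80 = 10
New EstRTT = 175 + 10 = 185 ms -> 185.00 ms (2 dp)

185.00


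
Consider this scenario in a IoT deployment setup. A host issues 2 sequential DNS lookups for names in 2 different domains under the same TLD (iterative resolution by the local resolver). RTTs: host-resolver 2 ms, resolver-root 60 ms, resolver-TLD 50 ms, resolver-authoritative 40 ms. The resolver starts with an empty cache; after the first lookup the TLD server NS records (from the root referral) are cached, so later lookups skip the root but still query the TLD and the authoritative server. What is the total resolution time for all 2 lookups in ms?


Lookup 1 (cold cache): local + root + TLD + auth = 2 + 60 + 50 + 40 = 152 ms
Lookups 2..2 (TLD NS cached -> skip root; new domain -> still ask TLD and auth): local + TLD + auth = 2 + 50 + 40 = 92 ms each
Remaining 1 lookups: 1 * 92 = 92 ms
Total = 152 + 92 = 244 ms

244


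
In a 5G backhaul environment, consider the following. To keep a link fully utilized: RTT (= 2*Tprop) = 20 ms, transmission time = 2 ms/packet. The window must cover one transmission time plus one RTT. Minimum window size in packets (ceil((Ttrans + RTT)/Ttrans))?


Given: Ttrans = 2 ms, RTT = 20 ms (= 2 * Tprop, Tprop = 10 ms)
Time until first ACK returns = Ttrans + RTT = 2 + 20 = 22 ms
Need W * Ttrans >= Ttrans + RTT  ->  W >= (Ttrans + RTT) / Ttrans
(Ttrans + RTT) / Ttrans = 22 / 2 = 11
W_min = ceil(11) = 11

11


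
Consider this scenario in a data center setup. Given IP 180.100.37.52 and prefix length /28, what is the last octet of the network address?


Given: IP = 180.100.37.52, prefix = /28
Subnet mask = 255.255.255.240
Last octet of IP: 52
Last octet of mask: 240
Network last octet = 52 AND 240 = 48

48


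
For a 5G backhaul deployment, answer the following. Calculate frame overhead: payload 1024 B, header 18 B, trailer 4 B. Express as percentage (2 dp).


Given: payload = 1024 B, header = 18 B, trailer = 4 B
Overhead bytes = header + trailer = 18 + 4 = 22
Total frame = payload + overhead = 1024 + 22 = 1046
Overhead % = 22 / 1046 * 100 = 2.1033% -> 2.10% (2 dp)

2.10


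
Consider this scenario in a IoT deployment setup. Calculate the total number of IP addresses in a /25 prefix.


Given: CIDR prefix /25
Host bits = 32 - 25 = 7
Total addresses = 2^7 = 128

128


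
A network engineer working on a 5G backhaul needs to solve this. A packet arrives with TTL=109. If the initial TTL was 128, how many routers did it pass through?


Given: initial TTL = 128, received TTL = 109
Hops = initial TTL - received TTL
Hops = 128 - 109 = 19

19


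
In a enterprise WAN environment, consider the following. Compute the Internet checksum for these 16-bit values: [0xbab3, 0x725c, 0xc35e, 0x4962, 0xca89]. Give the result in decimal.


Given words: [0xbab3, 0x725c, 0xc35e, 0x4962, 0xca89]
Step 1: Sum all words
Raw sum = 47795 + 29276 + 50014 + 18786 + 51849 = 197720
Step 2: Fold carry: (1112 + 3) = 1115
One's complement = ~1115 & 0xFFFF = 64420

64420


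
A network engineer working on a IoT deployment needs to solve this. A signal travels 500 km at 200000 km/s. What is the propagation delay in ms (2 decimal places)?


Given: distance = 500 km, speed = 200000 km/s
Delay = distance / speed = 500 / 200000 seconds
Delay in ms = 500 * 1000 / 200000
Delay = 2.5000 ms
Rounded to 2 dp = 2.50 ms

2.50


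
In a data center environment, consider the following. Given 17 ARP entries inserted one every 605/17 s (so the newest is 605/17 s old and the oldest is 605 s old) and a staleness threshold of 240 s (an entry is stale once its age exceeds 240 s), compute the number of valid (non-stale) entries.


Ages are k * 605/17 s for k = 1..17 (spacing = 35.5882 s).
Entry k is valid iff k * 605/17 <= 240 iff k <= 17 * 240 / 605 = 6.7438
n_valid = floor(6.7438) = 6
(n_stale = 17 - 6 = 11)

6


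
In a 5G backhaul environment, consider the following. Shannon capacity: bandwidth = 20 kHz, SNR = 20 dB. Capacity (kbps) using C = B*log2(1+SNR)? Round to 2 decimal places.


Given: B = 20 kHz, SNR = 20 dB
SNR linear = 10^(20/10) = 100
1 + SNR = 101
log2(101) = 6.6582114828
C = 20 * 1000 * 6.6582114828 = 133164.2297 bps
C = 133.164230 kbps -> 133.16 kbps (2 dp)

133.16


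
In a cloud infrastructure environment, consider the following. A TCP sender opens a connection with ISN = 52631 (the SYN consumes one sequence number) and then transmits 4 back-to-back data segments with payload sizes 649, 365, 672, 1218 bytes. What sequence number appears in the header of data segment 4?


The SYN occupies sequence number ISN = 52631, so the first data byte is ISN + 1 = 52632.
SEQ of data segment i = (ISN + 1) + sum of payload sizes of segments 1..i-1.
Segment 1: SEQ = 52632, payload = 649 bytes
Segment 2: SEQ = 53281, payload = 365 bytes
Segment 3: SEQ = 53646, payload = 672 bytes
Segment 4: SEQ = 54318, payload = 1218 bytes
SEQ of segment 4 = 52632 + 649 + 365 + 672 = 54318

54318


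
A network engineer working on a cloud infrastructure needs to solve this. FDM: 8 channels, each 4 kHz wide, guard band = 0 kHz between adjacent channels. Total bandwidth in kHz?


Given: 8 channels, 4 kHz each, guard = 0 kHz
Channel bandwidth = 8 * 4 = 32 kHz
Guard bands = 7 gaps * 0 kHz = 0 kHz
Total = 32 + 0 = 32 kHz

32


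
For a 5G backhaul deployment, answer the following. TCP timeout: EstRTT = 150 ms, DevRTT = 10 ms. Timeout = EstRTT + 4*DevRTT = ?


Given: EstRTT = 150 ms, DevRTT = 10 ms
Timeout = EstRTT + 4 * DevRTT
4 * DevRTT = 4 * 10 = 40
Timeout = 150 + 40 = 190 ms

190


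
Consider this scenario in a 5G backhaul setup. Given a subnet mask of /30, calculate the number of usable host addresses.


Given: subnet mask /30
Host bits = 32 - 30 = 2
Total addresses = 2^2 = 4
Usable hosts = 4 - 2 (network + broadcast) = 2

2


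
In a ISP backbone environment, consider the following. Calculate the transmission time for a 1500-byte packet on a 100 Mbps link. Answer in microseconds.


Given: packet = 1500 bytes, bandwidth = 100 Mbps
Packet in bits = 1500 * 8 = 12000 bits
Bandwidth = 100 * 10^6 = 100000000 bps
Time = 12000 / 100000000 seconds
Time in us = 12000 * 10^6 / 100000000 = 120

120


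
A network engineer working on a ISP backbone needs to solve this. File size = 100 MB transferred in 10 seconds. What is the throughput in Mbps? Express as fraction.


Given: file = 100 MB, time = 10 s
File in Mb = 100 * 8 = 800 Mb
Throughput = 800 / 10 Mbps
Throughput = 80 Mbps

80


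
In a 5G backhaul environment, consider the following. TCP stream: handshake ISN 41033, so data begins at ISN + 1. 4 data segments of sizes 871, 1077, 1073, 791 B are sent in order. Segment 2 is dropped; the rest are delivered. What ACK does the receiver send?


SYN uses sequence number 41033; first data byte = ISN + 1 = 41034.
Segment 1: SEQ = 41034, len = 871 B, covers [41034, 41904]
Segment 2: SEQ = 41905, len = 1077 B, covers [41905, 42981] [LOST]
Segment 3: SEQ = 42982, len = 1073 B, covers [42982, 44054]
Segment 4: SEQ = 44055, len = 791 B, covers [44055, 44845]
In-order data received: bytes [41034, 41904] (segments 1..1).
Segment 2 missing -> gap begins at byte 41905; later segments buffered out of order.
Cumulative ACK = next expected in-order byte = 41034 + 871 = 41905

41905


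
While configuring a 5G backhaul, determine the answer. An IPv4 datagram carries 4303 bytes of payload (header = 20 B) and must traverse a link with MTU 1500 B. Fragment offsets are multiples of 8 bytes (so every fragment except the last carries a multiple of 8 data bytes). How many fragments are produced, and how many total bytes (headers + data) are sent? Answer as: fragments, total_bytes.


Max data per non-final fragment = floor((MTU - header)/8)*8 = floor((1500 - 20)/8)*8 = floor(1480/8)*8 = 1480 B
Final fragment needs no 8-byte alignment: it can carry up to MTU - header = 1480 B
Non-final fragments needed = ceil((payload - 1480) / 1480) = ceil(2823/1480) = ceil(1.9074) = 2
Number of fragments = 2 + 1 = 3
Fragment sizes (data): 2 * 1480 B + 1343 B (last, 1343 <= 1480 OK)
Total bytes sent = payload + n_frags * header = 4303 + 3*20 = 4303 + 60 = 4363 B

3, 4363


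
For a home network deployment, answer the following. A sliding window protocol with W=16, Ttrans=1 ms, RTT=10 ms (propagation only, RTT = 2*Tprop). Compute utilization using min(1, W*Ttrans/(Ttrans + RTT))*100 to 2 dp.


Given: W = 16, Ttrans = 1 ms, RTT = 10 ms (= 2 * Tprop, Tprop = 5 ms)
Cycle time = Ttrans + RTT = 1 + 10 = 11 ms (first packet sent until its ACK returns)
W * Ttrans = 16 * 1 = 16 ms of sending per cycle
W * Ttrans / (Ttrans + RTT) = 16 / 11 = 1.454545
U = min(1, 1.454545) = 1.000000
U% = 100.00%

100.00


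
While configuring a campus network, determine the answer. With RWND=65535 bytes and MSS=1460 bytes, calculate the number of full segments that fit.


Given: RWND = 65535 bytes, MSS = 1460 bytes
Full segments = floor(RWND / MSS)
Full segments = floor(65535 / 1460)
Full segments = floor(44.887) = 44

44


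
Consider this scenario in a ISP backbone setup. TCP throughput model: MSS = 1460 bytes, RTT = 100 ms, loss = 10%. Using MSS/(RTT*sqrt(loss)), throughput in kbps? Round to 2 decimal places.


Given: MSS = 1460 bytes, RTT = 100 ms, loss = 10%
RTT in seconds = 100 / 1000 = 0.1
Loss rate = 10% = 0.1
sqrt(loss) = sqrt(0.1) = 0.316227766017
Throughput (bytes/s) = 1460 / (0.1 * 0.316227766017) = 46169.2538
Throughput (kbps) = 46169.2538 * 8 / 1000 = 369.354031 -> 369.35 kbps (2 dp)

369.35


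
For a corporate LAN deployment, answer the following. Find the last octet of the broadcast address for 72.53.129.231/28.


Given: IP = 72.53.129.231, prefix = /28
Host bits = 32 - 28 = 4
Network last octet = 231 AND mask = 224
Host part size = 2^4 - 1 = 15
Broadcast last octet = 224 OR 15 = 239

239


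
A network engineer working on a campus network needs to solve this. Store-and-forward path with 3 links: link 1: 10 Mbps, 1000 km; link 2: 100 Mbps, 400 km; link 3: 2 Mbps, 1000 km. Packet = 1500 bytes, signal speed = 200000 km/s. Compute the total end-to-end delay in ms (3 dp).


Packet = 1500 bytes = 12000 bits. Store-and-forward: sum (t_trans + t_prop) per link.
Link 1: t_trans = 12000/(10*10^6) s = 1.2000 ms; t_prop = 1000/200000 s = 5.0000 ms; subtotal = 6.2000 ms
Link 2: t_trans = 12000/(100*10^6) s = 0.1200 ms; t_prop = 400/200000 s = 2.0000 ms; subtotal = 2.1200 ms
Link 3: t_trans = 12000/(2*10^6) s = 6.0000 ms; t_prop = 1000/200000 s = 5.0000 ms; subtotal = 11.0000 ms
End-to-end = 6.2000 + 2.1200 + 11.0000 = 19.3200 ms -> 19.320 ms (3 dp)

19.320


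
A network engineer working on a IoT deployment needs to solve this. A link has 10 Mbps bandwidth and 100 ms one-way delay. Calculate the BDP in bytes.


Given: bandwidth = 10 Mbps, delay = 100 ms
BDP in bits = 10 * 10^6 * 100 / 1000
BDP in bits = 1000000
BDP in bytes = 1000000 / 8 = 125000

125000


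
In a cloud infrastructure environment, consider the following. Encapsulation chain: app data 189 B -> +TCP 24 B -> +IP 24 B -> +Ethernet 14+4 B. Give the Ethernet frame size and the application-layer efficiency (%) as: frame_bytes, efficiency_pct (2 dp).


TCP segment = 189 + 24 = 213 B
IP packet = 213 + 24 = 237 B
Ethernet frame = 237 + 14 + 4 = 255 B
Efficiency = app / frame = 189 / 255 = 0.741176 = 74.1176% -> 74.12% (2 dp)

255, 74.12


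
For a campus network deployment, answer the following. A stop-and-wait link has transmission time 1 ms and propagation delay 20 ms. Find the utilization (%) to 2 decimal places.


Given: Ttrans = 1 ms, Tprop = 20 ms
RTT = 2 * Tprop = 2 * 20 = 40 ms
U = Ttrans / (Ttrans + RTT)
U = 1 / (1 + 40)
U = 1 / 41 = 0.02439
U% = 2.44%

2.44


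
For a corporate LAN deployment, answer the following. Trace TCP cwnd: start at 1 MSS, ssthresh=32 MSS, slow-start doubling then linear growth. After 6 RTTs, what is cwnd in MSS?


RTT 0: cwnd = 1 MSS (initial)
RTT 1: cwnd = 2 MSS (slow start, doubled)
RTT 2: cwnd = 4 MSS (slow start, doubled)
RTT 3: cwnd = 8 MSS (slow start, doubled)
RTT 4: cwnd = 16 MSS (slow start, doubled)
RTT 5: cwnd = 32 MSS (slow start, doubled)
RTT 6: cwnd = 33 MSS (congestion avoidance, +1)

33


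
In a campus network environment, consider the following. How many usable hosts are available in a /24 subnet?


Given: subnet mask /24
Host bits = 32 - 24 = 8
Total addresses = 2^8 = 256
Usable hosts = 256 - 2 (network + broadcast) = 254

254


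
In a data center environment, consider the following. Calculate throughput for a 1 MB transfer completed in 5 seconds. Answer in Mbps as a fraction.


Given: file = 1 MB, time = 5 s
File in Mb = 1 * 8 = 8 Mb
Throughput = 8 / 5 Mbps
Throughput = 8/5 Mbps

8/5


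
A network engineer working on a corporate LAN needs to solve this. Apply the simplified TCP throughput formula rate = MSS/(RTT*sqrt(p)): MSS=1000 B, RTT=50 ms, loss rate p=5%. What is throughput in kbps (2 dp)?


Given: MSS = 1000 bytes, RTT = 50 ms, loss = 5%
RTT in seconds = 50 / 1000 = 0.05
Loss rate = 5% = 0.05
sqrt(loss) = sqrt(0.05) = 0.223606797750
Throughput (bytes/s) = 1000 / (0.05 * 0.223606797750) = 89442.7191
Throughput (kbps) = 89442.7191 * 8 / 1000 = 715.541753 -> 715.54 kbps (2 dp)

715.54


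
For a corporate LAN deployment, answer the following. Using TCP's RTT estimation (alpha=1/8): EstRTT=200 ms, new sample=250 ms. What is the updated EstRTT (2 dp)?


Given: EstRTT = 200 ms, SampleRTT = 250 ms, alpha = 1/8
New EstRTT = (1 - alpha) * EstRTT + alpha * SampleRTT
(7/8) * 200 = 175
(1/8) * 250 = 31.25
New EstRTT = 175 + 31.25 = 206.25 ms -> 206.25 ms (2 dp)

206.25


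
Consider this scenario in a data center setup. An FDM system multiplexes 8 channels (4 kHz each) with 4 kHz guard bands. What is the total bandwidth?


Given: 8 channels, 4 kHz each, guard = 4 kHz
Channel bandwidth = 8 * 4 = 32 kHz
Guard bands = 7 gaps * 4 kHz = 28 kHz
Total = 32 + 28 = 60 kHz

60


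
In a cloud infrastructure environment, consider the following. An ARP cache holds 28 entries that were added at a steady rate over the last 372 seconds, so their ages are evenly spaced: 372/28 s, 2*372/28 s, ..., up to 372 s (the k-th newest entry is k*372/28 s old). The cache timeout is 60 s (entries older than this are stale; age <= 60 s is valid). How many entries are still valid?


Ages are k * 372/28 s for k = 1..28 (spacing = 13.2857 s).
Entry k is valid iff k * 372/28 <= 60 iff k <= 28 * 60 / 372 = 4.5161
n_valid = floor(4.5161) = 4
(n_stale = 28 - 4 = 24)

4


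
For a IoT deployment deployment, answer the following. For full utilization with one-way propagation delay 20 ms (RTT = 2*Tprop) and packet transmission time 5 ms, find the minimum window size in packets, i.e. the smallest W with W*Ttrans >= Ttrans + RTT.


Given: Ttrans = 5 ms, RTT = 40 ms (= 2 * Tprop, Tprop = 20 ms)
Time until first ACK returns = Ttrans + RTT = 5 + 40 = 45 ms
Need W * Ttrans >= Ttrans + RTT  ->  W >= (Ttrans + RTT) / Ttrans
(Ttrans + RTT) / Ttrans = 45 / 5 = 9
W_min = ceil(9) = 9

9


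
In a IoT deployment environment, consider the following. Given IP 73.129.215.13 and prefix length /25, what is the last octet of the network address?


Given: IP = 73.129.215.13, prefix = /25
Subnet mask = 255.255.255.128
Last octet of IP: 13
Last octet of mask: 128
Network last octet = 13 AND 128 = 0

0


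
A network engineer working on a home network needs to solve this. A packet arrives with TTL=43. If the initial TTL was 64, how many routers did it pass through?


Given: initial TTL = 64, received TTL = 43
Hops = initial TTL - received TTL
Hops = 64 - 43 = 21

21


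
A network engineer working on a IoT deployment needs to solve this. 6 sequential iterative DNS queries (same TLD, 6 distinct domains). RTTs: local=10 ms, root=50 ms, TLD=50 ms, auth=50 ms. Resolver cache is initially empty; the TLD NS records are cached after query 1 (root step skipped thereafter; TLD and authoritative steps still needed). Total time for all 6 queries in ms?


Lookup 1 (cold cache): local + root + TLD + auth = 10 + 50 + 50 + 50 = 160 ms
Lookups 2..6 (TLD NS cached -> skip root; new domain -> still ask TLD and auth): local + TLD + auth = 10 + 50 + 50 = 110 ms each
Remaining 5 lookups: 5 * 110 = 550 ms
Total = 160 + 550 = 710 ms

710


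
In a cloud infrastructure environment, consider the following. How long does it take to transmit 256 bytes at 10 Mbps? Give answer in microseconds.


Given: packet = 256 bytes, bandwidth = 10 Mbps
Packet in bits = 256 * 8 = 2048 bits
Bandwidth = 10 * 10^6 = 10000000 bps
Time = 2048 / 10000000 seconds
Time in us = 2048 * 10^6 / 10000000 = 204.8

204.8


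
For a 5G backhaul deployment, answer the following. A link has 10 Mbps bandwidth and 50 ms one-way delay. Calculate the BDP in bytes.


Given: bandwidth = 10 Mbps, delay = 50 ms
BDP in bits = 10 * 10^6 * 50 / 1000
BDP in bits = 500000
BDP in bytes = 500000 / 8 = 62500

62500


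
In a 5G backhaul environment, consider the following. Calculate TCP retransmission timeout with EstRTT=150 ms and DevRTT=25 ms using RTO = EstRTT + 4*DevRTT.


Given: EstRTT = 150 ms, DevRTT = 25 ms
Timeout = EstRTT + 4 * DevRTT
4 * DevRTT = 4 * 25 = 100
Timeout = 150 + 100 = 250 ms

250


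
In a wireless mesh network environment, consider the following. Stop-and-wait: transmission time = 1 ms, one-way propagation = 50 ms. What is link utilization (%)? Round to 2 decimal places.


Given: Ttrans = 1 ms, Tprop = 50 ms
RTT = 2 * Tprop = 2 * 50 = 100 ms
U = Ttrans / (Ttrans + RTT)
U = 1 / (1 + 100)
U = 1 / 101 = 0.009901
U% = 0.99%

0.99


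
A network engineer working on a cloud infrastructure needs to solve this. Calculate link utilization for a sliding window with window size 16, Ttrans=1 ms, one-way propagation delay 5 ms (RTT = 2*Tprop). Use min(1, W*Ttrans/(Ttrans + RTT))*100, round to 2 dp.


Given: W = 16, Ttrans = 1 ms, RTT = 10 ms (= 2 * Tprop, Tprop = 5 ms)
Cycle time = Ttrans + RTT = 1 + 10 = 11 ms (first packet sent until its ACK returns)
W * Ttrans = 16 * 1 = 16 ms of sending per cycle
W * Ttrans / (Ttrans + RTT) = 16 / 11 = 1.454545
U = min(1, 1.454545) = 1.000000
U% = 100.00%

100.00


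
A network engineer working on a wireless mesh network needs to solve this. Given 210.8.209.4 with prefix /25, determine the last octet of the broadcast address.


Given: IP = 210.8.209.4, prefix = /25
Host bits = 32 - 25 = 7
Network last octet = 4 AND mask = 0
Host part size = 2^7 - 1 = 127
Broadcast last octet = 0 OR 127 = 127

127


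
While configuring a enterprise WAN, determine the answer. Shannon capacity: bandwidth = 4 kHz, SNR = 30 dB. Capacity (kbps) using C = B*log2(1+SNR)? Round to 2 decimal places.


Given: B = 4 kHz, SNR = 30 dB
SNR linear = 10^(30/10) = 1000
1 + SNR = 1001
log2(1001) = 9.9672262588
C = 4 * 1000 * 9.9672262588 = 39868.9050 bps
C = 39.868905 kbps -> 39.87 kbps (2 dp)

39.87


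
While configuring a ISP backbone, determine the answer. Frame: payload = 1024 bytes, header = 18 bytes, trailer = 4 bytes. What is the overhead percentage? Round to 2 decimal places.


Given: payload = 1024 B, header = 18 B, trailer = 4 B
Overhead bytes = header + trailer = 18 + 4 = 22
Total frame = payload + overhead = 1024 + 22 = 1046
Overhead % = 22 / 1046 * 100 = 2.1033% -> 2.10% (2 dp)

2.10


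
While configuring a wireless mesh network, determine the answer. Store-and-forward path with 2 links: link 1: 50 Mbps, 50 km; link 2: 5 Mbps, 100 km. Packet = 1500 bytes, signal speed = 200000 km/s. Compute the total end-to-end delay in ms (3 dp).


Packet = 1500 bytes = 12000 bits. Store-and-forward: sum (t_trans + t_prop) per link.
Link 1: t_trans = 12000/(50*10^6) s = 0.2400 ms; t_prop = 50/200000 s = 0.2500 ms; subtotal = 0.4900 ms
Link 2: t_trans = 12000/(5*10^6) s = 2.4000 ms; t_prop = 100/200000 s = 0.5000 ms; subtotal = 2.9000 ms
End-to-end = 0.4900 + 2.9000 = 3.3900 ms -> 3.390 ms (3 dp)

3.390


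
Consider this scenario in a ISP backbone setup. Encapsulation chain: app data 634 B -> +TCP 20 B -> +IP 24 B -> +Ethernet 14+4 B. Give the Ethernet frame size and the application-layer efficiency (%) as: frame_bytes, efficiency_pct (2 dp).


TCP segment = 634 + 20 = 654 B
IP packet = 654 + 24 = 678 B
Ethernet frame = 678 + 14 + 4 = 696 B
Efficiency = app / frame = 634 / 696 = 0.910920 = 91.0920% -> 91.09% (2 dp)

696, 91.09


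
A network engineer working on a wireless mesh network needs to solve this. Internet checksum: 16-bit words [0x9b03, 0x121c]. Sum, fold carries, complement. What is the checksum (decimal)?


Given words: [0x9b03, 0x121c]
Step 1: Sum all words
Raw sum = 39683 + 4636 = 44319
One's complement = ~44319 & 0xFFFF = 21216

21216


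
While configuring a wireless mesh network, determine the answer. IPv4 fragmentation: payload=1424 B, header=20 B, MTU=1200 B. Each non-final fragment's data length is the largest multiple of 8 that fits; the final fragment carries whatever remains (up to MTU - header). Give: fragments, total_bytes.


Max data per non-final fragment = floor((MTU - header)/8)*8 = floor((1200 - 20)/8)*8 = floor(1180/8)*8 = 1176 B
Final fragment needs no 8-byte alignment: it can carry up to MTU - header = 1180 B
Non-final fragments needed = ceil((payload - 1180) / 1176) = ceil(244/1176) = ceil(0.2075) = 1
Number of fragments = 1 + 1 = 2
Fragment sizes (data): 1 * 1176 B + 248 B (last, 248 <= 1180 OK)
Total bytes sent = payload + n_frags * header = 1424 + 2*20 = 1424 + 40 = 1464 B

2, 1464


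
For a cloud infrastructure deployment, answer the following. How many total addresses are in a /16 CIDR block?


Given: CIDR prefix /16
Host bits = 32 - 16 = 16
Total addresses = 2^16 = 65536

65536


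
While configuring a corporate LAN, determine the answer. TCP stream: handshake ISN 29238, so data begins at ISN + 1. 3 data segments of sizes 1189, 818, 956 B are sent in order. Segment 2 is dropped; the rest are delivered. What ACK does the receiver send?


SYN uses sequence number 29238; first data byte = ISN + 1 = 29239.
Segment 1: SEQ = 29239, len = 1189 B, covers [29239, 30427]
Segment 2: SEQ = 30428, len = 818 B, covers [30428, 31245] [LOST]
Segment 3: SEQ = 31246, len = 956 B, covers [31246, 32201]
In-order data received: bytes [29239, 30427] (segments 1..1).
Segment 2 missing -> gap begins at byte 30428; later segments buffered out of order.
Cumulative ACK = next expected in-order byte = 29239 + 1189 = 30428

30428


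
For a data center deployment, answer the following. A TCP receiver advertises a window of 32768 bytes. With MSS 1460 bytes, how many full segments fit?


Given: RWND = 32768 bytes, MSS = 1460 bytes
Full segments = floor(RWND / MSS)
Full segments = floor(32768 / 1460)
Full segments = floor(22.4438) = 22

22


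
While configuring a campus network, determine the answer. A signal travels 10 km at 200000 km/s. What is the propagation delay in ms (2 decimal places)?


Given: distance = 10 km, speed = 200000 km/s
Delay = distance / speed = 10 / 200000 seconds
Delay in ms = 10 * 1000 / 200000
Delay = 0.0500 ms
Rounded to 2 dp = 0.05 ms

0.05


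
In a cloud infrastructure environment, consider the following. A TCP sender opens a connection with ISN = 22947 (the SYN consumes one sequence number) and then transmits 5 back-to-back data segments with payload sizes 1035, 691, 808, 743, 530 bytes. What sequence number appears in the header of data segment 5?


The SYN occupies sequence number ISN = 22947, so the first data byte is ISN + 1 = 22948.
SEQ of data segment i = (ISN + 1) + sum of payload sizes of segments 1..i-1.
Segment 1: SEQ = 22948, payload = 1035 bytes
Segment 2: SEQ = 23983, payload = 691 bytes
Segment 3: SEQ = 24674, payload = 808 bytes
Segment 4: SEQ = 25482, payload = 743 bytes
Segment 5: SEQ = 26225, payload = 530 bytes
SEQ of segment 5 = 22948 + 1035 + 691 + 808 + 743 = 26225

26225


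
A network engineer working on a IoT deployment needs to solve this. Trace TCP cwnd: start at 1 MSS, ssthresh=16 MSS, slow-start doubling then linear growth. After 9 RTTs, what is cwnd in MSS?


RTT 0: cwnd = 1 MSS (initial)
RTT 1: cwnd = 2 MSS (slow start, doubled)
RTT 2: cwnd = 4 MSS (slow start, doubled)
RTT 3: cwnd = 8 MSS (slow start, doubled)
RTT 4: cwnd = 16 MSS (slow start, doubled)
RTT 5: cwnd = 17 MSS (congestion avoidance, +1)
RTT 6: cwnd = 18 MSS (congestion avoidance, +1)
RTT 7: cwnd = 19 MSS (congestion avoidance, +1)
RTT 8: cwnd = 20 MSS (congestion avoidance, +1)
RTT 9: cwnd = 21 MSS (congestion avoidance, +1)

21


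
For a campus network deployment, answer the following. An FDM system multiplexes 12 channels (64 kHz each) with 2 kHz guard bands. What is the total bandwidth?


Given: 12 channels, 64 kHz each, guard = 2 kHz
Channel bandwidth = 12 * 64 = 768 kHz
Guard bands = 11 gaps * 2 kHz = 22 kHz
Total = 768 + 22 = 790 kHz

790


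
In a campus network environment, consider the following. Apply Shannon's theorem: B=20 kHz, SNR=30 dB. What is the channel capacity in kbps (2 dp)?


Given: B = 20 kHz, SNR = 30 dB
SNR linear = 10^(30/10) = 1000
1 + SNR = 1001
log2(1001) = 9.9672262588
C = 20 * 1000 * 9.9672262588 = 199344.5252 bps
C = 199.344525 kbps -> 199.34 kbps (2 dp)

199.34


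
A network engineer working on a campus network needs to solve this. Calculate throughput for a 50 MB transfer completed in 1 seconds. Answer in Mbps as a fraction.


Given: file = 50 MB, time = 1 s
File in Mb = 50 * 8 = 400 Mb
Throughput = 400 / 1 Mbps
Throughput = 400 Mbps

400


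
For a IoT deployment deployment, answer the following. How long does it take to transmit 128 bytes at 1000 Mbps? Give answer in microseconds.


Given: packet = 128 bytes, bandwidth = 1000 Mbps
Packet in bits = 128 * 8 = 1024 bits
Bandwidth = 1000 * 10^6 = 1000000000 bps
Time = 1024 / 1000000000 seconds
Time in us = 1024 * 10^6 / 1000000000 = 1.024

1.024


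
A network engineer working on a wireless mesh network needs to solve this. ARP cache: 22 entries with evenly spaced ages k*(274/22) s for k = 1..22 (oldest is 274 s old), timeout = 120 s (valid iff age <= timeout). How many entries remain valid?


Ages are k * 274/22 s for k = 1..22 (spacing = 12.4545 s).
Entry k is valid iff k * 274/22 <= 120 iff k <= 22 * 120 / 274 = 9.6350
n_valid = floor(9.6350) = 9
(n_stale = 22 - 9 = 13)

9


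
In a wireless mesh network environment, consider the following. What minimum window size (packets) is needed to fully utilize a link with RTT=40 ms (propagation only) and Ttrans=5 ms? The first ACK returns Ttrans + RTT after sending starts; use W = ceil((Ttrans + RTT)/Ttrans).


Given: Ttrans = 5 ms, RTT = 40 ms (= 2 * Tprop, Tprop = 20 ms)
Time until first ACK returns = Ttrans + RTT = 5 + 40 = 45 ms
Need W * Ttrans >= Ttrans + RTT  ->  W >= (Ttrans + RTT) / Ttrans
(Ttrans + RTT) / Ttrans = 45 / 5 = 9
W_min = ceil(9) = 9

9


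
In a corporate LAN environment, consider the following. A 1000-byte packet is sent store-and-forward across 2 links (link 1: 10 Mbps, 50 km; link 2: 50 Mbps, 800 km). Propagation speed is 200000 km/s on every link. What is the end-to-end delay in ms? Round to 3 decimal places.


Packet = 1000 bytes = 8000 bits. Store-and-forward: sum (t_trans + t_prop) per link.
Link 1: t_trans = 8000/(10*10^6) s = 0.8000 ms; t_prop = 50/200000 s = 0.2500 ms; subtotal = 1.0500 ms
Link 2: t_trans = 8000/(50*10^6) s = 0.1600 ms; t_prop = 800/200000 s = 4.0000 ms; subtotal = 4.1600 ms
End-to-end = 1.0500 + 4.1600 = 5.2100 ms -> 5.210 ms (3 dp)

5.210


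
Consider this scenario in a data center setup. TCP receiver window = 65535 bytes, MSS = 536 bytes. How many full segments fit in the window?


Given: RWND = 65535 bytes, MSS = 536 bytes
Full segments = floor(RWND / MSS)
Full segments = floor(65535 / 536)
Full segments = floor(122.2668) = 122

122


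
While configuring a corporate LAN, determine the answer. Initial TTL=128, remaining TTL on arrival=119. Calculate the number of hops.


Given: initial TTL = 128, received TTL = 119
Hops = initial TTL - received TTL
Hops = 128 - 119 = 9

9


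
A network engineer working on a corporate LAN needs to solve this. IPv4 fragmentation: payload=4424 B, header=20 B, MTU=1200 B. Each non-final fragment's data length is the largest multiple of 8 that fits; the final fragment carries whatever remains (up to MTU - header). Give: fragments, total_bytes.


Max data per non-final fragment = floor((MTU - header)/8)*8 = floor((1200 - 20)/8)*8 = floor(1180/8)*8 = 1176 B
Final fragment needs no 8-byte alignment: it can carry up to MTU - header = 1180 B
Non-final fragments needed = ceil((payload - 1180) / 1176) = ceil(3244/1176) = ceil(2.7585) = 3
Number of fragments = 3 + 1 = 4
Fragment sizes (data): 3 * 1176 B + 896 B (last, 896 <= 1180 OK)
Total bytes sent = payload + n_frags * header = 4424 + 4*20 = 4424 + 80 = 4504 B

4, 4504


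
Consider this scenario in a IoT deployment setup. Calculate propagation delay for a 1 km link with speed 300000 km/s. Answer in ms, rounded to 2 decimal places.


Given: distance = 1 km, speed = 300000 km/s
Delay = distance / speed = 1 / 300000 seconds
Delay in ms = 1 * 1000 / 300000
Delay = 0.0033 ms
Rounded to 2 dp = 0.00 ms

0.00


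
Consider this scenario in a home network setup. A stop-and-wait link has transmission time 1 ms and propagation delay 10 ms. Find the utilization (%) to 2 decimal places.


Given: Ttrans = 1 ms, Tprop = 10 ms
RTT = 2 * Tprop = 2 * 10 = 20 ms
U = Ttrans / (Ttrans + RTT)
U = 1 / (1 + 20)
U = 1 / 21 = 0.047619
U% = 4.76%

4.76


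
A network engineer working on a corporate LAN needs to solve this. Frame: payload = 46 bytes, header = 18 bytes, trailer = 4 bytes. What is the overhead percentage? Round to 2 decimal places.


Given: payload = 46 B, header = 18 B, trailer = 4 B
Overhead bytes = header + trailer = 18 + 4 = 22
Total frame = payload + overhead = 46 + 22 = 68
Overhead % = 22 / 68 * 100 = 32.3529% -> 32.35% (2 dp)

32.35


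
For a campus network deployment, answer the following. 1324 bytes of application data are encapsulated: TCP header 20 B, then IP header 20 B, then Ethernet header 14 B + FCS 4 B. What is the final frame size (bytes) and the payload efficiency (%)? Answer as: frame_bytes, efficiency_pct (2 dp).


TCP segment = 1324 + 20 = 1344 B
IP packet = 1344 + 20 = 1364 B
Ethernet frame = 1364 + 14 + 4 = 1382 B
Efficiency = app / frame = 1324 / 1382 = 0.958032 = 95.8032% -> 95.80% (2 dp)

1382, 95.80


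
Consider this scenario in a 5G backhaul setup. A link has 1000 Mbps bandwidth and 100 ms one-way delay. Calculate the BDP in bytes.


Given: bandwidth = 1000 Mbps, delay = 100 ms
BDP in bits = 1000 * 10^6 * 100 / 1000
BDP in bits = 100000000
BDP in bytes = 100000000 / 8 = 12500000

12500000


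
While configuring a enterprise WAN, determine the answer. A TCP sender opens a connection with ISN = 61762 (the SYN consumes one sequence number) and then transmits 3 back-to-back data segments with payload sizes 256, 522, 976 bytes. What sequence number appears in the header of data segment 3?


The SYN occupies sequence number ISN = 61762, so the first data byte is ISN + 1 = 61763.
SEQ of data segment i = (ISN + 1) + sum of payload sizes of segments 1..i-1.
Segment 1: SEQ = 61763, payload = 256 bytes
Segment 2: SEQ = 62019, payload = 522 bytes
Segment 3: SEQ = 62541, payload = 976 bytes
SEQ of segment 3 = 61763 + 256 + 522 = 62541

62541


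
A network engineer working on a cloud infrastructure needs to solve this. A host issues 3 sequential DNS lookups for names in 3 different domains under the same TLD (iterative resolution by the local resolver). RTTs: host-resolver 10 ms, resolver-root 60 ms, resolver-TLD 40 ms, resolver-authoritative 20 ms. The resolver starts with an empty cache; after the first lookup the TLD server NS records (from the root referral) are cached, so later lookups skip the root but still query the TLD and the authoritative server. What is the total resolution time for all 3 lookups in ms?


Lookup 1 (cold cache): local + root + TLD + auth = 10 + 60 + 40 + 20 = 130 ms
Lookups 2..3 (TLD NS cached -> skip root; new domain -> still ask TLD and auth): local + TLD + auth = 10 + 40 + 20 = 70 ms each
Remaining 2 lookups: 2 * 70 = 140 ms
Total = 130 + 140 = 270 ms

270


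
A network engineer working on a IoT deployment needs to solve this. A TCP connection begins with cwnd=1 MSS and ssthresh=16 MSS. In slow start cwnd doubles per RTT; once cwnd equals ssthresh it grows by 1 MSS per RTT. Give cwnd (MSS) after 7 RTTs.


RTT 0: cwnd = 1 MSS (initial)
RTT 1: cwnd = 2 MSS (slow start, doubled)
RTT 2: cwnd = 4 MSS (slow start, doubled)
RTT 3: cwnd = 8 MSS (slow start, doubled)
RTT 4: cwnd = 16 MSS (slow start, doubled)
RTT 5: cwnd = 17 MSS (congestion avoidance, +1)
RTT 6: cwnd = 18 MSS (congestion avoidance, +1)
RTT 7: cwnd = 19 MSS (congestion avoidance, +1)

19


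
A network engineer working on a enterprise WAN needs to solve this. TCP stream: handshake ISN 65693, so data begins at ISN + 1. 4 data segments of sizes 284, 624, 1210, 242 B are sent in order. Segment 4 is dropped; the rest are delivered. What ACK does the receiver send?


SYN uses sequence number 65693; first data byte = ISN + 1 = 65694.
Segment 1: SEQ = 65694, len = 284 B, covers [65694, 65977]
Segment 2: SEQ = 65978, len = 624 B, covers [65978, 66601]
Segment 3: SEQ = 66602, len = 1210 B, covers [66602, 67811]
Segment 4: SEQ = 67812, len = 242 B, covers [67812, 68053] [LOST]
In-order data received: bytes [65694, 67811] (segments 1..3).
Segment 4 missing -> gap begins at byte 67812.
Cumulative ACK = next expected in-order byte = 65694 + 284 + 624 + 1210 = 67812

67812


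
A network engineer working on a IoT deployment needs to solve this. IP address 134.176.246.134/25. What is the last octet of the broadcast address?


Given: IP = 134.176.246.134, prefix = /25
Host bits = 32 - 25 = 7
Network last octet = 134 AND mask = 128
Host part size = 2^7 - 1 = 127
Broadcast last octet = 128 OR 127 = 255

255


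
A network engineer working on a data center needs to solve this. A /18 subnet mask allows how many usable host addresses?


Given: subnet mask /18
Host bits = 32 - 18 = 14
Total addresses = 2^14 = 16384
Usable hosts = 16384 - 2 (network + broadcast) = 16382

16382


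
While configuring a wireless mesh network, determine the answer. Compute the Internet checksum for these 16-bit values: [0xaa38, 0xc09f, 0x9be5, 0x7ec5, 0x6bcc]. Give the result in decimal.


Given words: [0xaa38, 0xc09f, 0x9be5, 0x7ec5, 0x6bcc]
Step 1: Sum all words
Raw sum = 43576 + 49311 + 39909 + 32453 + 27596 = 192845
Step 2: Fold carry: (61773 + 2) = 61775
One's complement = ~61775 & 0xFFFF = 3760

3760


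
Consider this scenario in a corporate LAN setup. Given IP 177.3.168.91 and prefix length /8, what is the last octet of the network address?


Given: IP = 177.3.168.91, prefix = /8
Subnet mask = 255.0.0.0
Last octet of IP: 91
Last octet of mask: 0
Network last octet = 91 AND 0 = 0

0


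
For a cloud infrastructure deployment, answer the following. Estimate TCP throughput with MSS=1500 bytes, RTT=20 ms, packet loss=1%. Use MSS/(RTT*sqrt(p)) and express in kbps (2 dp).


Given: MSS = 1500 bytes, RTT = 20 ms, loss = 1%
RTT in seconds = 20 / 1000 = 0.02
Loss rate = 1% = 0.01
sqrt(loss) = sqrt(0.01) = 0.1
Throughput (bytes/s) = 1500 / (0.02 * 0.1) = 750000.0000
Throughput (kbps) = 750000.0000 * 8 / 1000 = 6000.000000 -> 6000.00 kbps (2 dp)

6000.00
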